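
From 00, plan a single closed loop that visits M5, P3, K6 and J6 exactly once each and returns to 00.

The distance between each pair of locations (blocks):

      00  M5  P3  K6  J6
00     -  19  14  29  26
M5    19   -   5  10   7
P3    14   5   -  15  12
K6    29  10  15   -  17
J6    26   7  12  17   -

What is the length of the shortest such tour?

00 → M5 → P3 → K6 → J6 → 00: 19+5+15+17+26 = 82
00 → M5 → P3 → J6 → K6 → 00: 19+5+12+17+29 = 82
00 → M5 → K6 → P3 → J6 → 00: 19+10+15+12+26 = 82
00 → M5 → K6 → J6 → P3 → 00: 19+10+17+12+14 = 72
00 → M5 → J6 → P3 → K6 → 00: 19+7+12+15+29 = 82
00 → M5 → J6 → K6 → P3 → 00: 19+7+17+15+14 = 72
00 → P3 → M5 → K6 → J6 → 00: 14+5+10+17+26 = 72
00 → P3 → M5 → J6 → K6 → 00: 14+5+7+17+29 = 72
00 → P3 → K6 → M5 → J6 → 00: 14+15+10+7+26 = 72
00 → P3 → J6 → M5 → K6 → 00: 14+12+7+10+29 = 72
00 → K6 → M5 → P3 → J6 → 00: 29+10+5+12+26 = 82
00 → K6 → P3 → M5 → J6 → 00: 29+15+5+7+26 = 82
The minimum is 72.
One optimal route: 00 → M5 → K6 → J6 → P3 → 00 (or its reverse).

Shortest round trip = 72 blocks.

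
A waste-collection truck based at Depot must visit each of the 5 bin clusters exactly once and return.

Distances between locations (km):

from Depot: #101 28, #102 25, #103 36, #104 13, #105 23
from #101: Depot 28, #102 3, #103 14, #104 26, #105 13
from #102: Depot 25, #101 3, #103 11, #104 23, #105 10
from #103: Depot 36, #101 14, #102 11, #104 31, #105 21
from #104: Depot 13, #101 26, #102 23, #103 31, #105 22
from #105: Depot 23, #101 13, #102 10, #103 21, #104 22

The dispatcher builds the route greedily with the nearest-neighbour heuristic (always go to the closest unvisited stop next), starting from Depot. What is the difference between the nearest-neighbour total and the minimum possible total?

Depot: #104=13, #105=23, #102=25, #101=28, #103=36 ⇒ #104
#104: #105=22, #102=23, #101=26, #103=31 ⇒ #105
#105: #102=10, #101=13, #103=21 ⇒ #102
#102: #101=3, #103=11 ⇒ #101
#101: #103=14 ⇒ #103
NN route Depot → #104 → #105 → #102 → #101 → #103 → Depot costs 98.
Optimal: Depot → #104 → #103 → #101 → #102 → #105 → Depot costs 94 (by enumerating all 60 distinct tours).
Excess = 98 − 94 = 4.

The nearest-neighbour route is 4 km longer than optimal.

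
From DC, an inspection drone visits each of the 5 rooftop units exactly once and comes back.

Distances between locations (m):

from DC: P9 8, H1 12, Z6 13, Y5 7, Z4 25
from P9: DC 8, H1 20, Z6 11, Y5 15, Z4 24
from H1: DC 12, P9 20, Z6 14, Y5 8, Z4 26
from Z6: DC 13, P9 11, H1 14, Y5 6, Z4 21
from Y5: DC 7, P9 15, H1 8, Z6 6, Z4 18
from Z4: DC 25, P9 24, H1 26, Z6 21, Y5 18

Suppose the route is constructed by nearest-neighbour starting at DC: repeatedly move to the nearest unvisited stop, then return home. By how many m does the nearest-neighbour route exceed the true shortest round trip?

DC: Y5=7, P9=8, H1=12, Z6=13, Z4=25 ⇒ Y5
Y5: Z6=6, H1=8, P9=15, Z4=18 ⇒ Z6
Z6: P9=11, H1=14, Z4=21 ⇒ P9
P9: H1=20, Z4=24 ⇒ H1
H1: Z4=26 ⇒ Z4
NN route DC → Y5 → Z6 → P9 → H1 → Z4 → DC costs 95.
Optimal: DC → P9 → Z6 → Z4 → Y5 → H1 → DC costs 78 (by enumerating all 60 distinct tours).
Excess = 95 − 78 = 17.

17 m longer than the optimal tour.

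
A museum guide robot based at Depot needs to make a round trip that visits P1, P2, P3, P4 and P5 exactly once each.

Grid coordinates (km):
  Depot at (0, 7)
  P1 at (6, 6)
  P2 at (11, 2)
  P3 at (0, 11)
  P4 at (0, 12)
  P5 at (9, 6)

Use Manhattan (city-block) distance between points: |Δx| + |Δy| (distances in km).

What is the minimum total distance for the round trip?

There are 60 distinct closed tours to check (reversals are equivalent).
Depot-P1-P2-P3-P4-P5-Depot: 7+9+20+1+15+10 = 62
Depot-P1-P2-P3-P5-P4-Depot: 7+9+20+14+15+5 = 70
Depot-P1-P2-P4-P3-P5-Depot: 7+9+21+1+14+10 = 62
Depot-P1-P2-P4-P5-P3-Depot: 7+9+21+15+14+4 = 70
Depot-P1-P2-P5-P3-P4-Depot: 7+9+6+14+1+5 = 42
Depot-P1-P2-P5-P4-P3-Depot: 7+9+6+15+1+4 = 42
Depot-P1-P3-P2-P4-P5-Depot: 7+11+20+21+15+10 = 84
Depot-P1-P3-P2-P5-P4-Depot: 7+11+20+6+15+5 = 64
Depot-P1-P3-P4-P2-P5-Depot: 7+11+1+21+6+10 = 56
Depot-P1-P3-P4-P5-P2-Depot: 7+11+1+15+6+16 = 56
Depot-P1-P3-P5-P2-P4-Depot: 7+11+14+6+21+5 = 64
Depot-P1-P3-P5-P4-P2-Depot: 7+11+14+15+21+16 = 84
Depot-P1-P4-P2-P3-P5-Depot: 7+12+21+20+14+10 = 84
Depot-P1-P4-P2-P5-P3-Depot: 7+12+21+6+14+4 = 64
… (46 more)
The minimum is 42.
One optimal route: Depot → P1 → P2 → P5 → P3 → P4 → Depot (or its reverse).

42 km — the shortest possible round trip.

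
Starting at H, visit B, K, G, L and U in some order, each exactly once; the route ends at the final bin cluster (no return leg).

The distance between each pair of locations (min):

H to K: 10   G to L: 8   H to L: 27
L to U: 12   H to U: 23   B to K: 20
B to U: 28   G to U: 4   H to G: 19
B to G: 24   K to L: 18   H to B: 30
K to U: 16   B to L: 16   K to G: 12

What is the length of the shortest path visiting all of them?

There are 5! = 120 possible orderings.
H - B - K - G - L - U: 30+20+12+8+12 = 82
H - B - K - G - U - L: 30+20+12+4+12 = 78
H - B - K - L - G - U: 30+20+18+8+4 = 80
H - B - K - L - U - G: 30+20+18+12+4 = 84
H - B - K - U - G - L: 30+20+16+4+8 = 78
H - B - K - U - L - G: 30+20+16+12+8 = 86
H - B - G - K - L - U: 30+24+12+18+12 = 96
H - B - G - K - U - L: 30+24+12+16+12 = 94
H - B - G - L - K - U: 30+24+8+18+16 = 96
H - B - G - L - U - K: 30+24+8+12+16 = 90
H - B - G - U - K - L: 30+24+4+16+18 = 92
H - B - G - U - L - K: 30+24+4+12+18 = 88
H - B - L - K - G - U: 30+16+18+12+4 = 80
H - B - L - K - U - G: 30+16+18+16+4 = 84
… (106 more)
H - K - G - U - L - B: 10+12+4+12+16 = 54  ← best
The minimum is 54.
One shortest path: H → K → G → U → L → B.

54 min — the minimum one-way total.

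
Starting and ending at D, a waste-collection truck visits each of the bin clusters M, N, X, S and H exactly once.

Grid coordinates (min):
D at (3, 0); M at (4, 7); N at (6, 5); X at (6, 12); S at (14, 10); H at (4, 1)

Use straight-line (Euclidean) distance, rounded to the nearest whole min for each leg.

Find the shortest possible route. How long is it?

With 5 stops there are 5!/2 = 60 distinct round trips (a route and its reverse cost the same).
D→M→N→X→S→H→D: 7+3+7+8+13+1 = 39
D→M→N→X→H→S→D: 7+3+7+11+13+15 = 56
D→M→N→S→X→H→D: 7+3+9+8+11+1 = 39
D→M→N→S→H→X→D: 7+3+9+13+11+12 = 55
D→M→N→H→X→S→D: 7+3+4+11+8+15 = 48
D→M→N→H→S→X→D: 7+3+4+13+8+12 = 47
D→M→X→N→S→H→D: 7+5+7+9+13+1 = 42
D→M→X→N→H→S→D: 7+5+7+4+13+15 = 51
D→M→X→S→N→H→D: 7+5+8+9+4+1 = 34
D→M→X→S→H→N→D: 7+5+8+13+4+6 = 43
D→M→X→H→N→S→D: 7+5+11+4+9+15 = 51
D→M→X→H→S→N→D: 7+5+11+13+9+6 = 51
D→M→S→N→X→H→D: 7+10+9+7+11+1 = 45
D→M→S→N→H→X→D: 7+10+9+4+11+12 = 53
… (46 more)
The minimum is 34.
One optimal route: D → M → X → S → N → H → D (or its reverse).

Minimum total distance: 34 min.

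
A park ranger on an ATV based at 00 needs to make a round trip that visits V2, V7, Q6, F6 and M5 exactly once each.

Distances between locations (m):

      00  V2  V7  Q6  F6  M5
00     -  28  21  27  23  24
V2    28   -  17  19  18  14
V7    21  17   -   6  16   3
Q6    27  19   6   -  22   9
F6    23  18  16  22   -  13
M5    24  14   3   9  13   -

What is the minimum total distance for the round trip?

Minimum total distance: 91 m.

00 - V2 - V7 - Q6 - F6 - M5 - 00: 28+17+6+22+13+24 = 110
00 - V2 - V7 - Q6 - M5 - F6 - 00: 28+17+6+9+13+23 = 96
00 - V2 - V7 - F6 - Q6 - M5 - 00: 28+17+16+22+9+24 = 116
00 - V2 - V7 - F6 - M5 - Q6 - 00: 28+17+16+13+9+27 = 110
00 - V2 - V7 - M5 - Q6 - F6 - 00: 28+17+3+9+22+23 = 102
00 - V2 - V7 - M5 - F6 - Q6 - 00: 28+17+3+13+22+27 = 110
00 - V2 - Q6 - V7 - F6 - M5 - 00: 28+19+6+16+13+24 = 106
00 - V2 - Q6 - V7 - M5 - F6 - 00: 28+19+6+3+13+23 = 92
00 - V2 - Q6 - F6 - V7 - M5 - 00: 28+19+22+16+3+24 = 112
00 - V2 - Q6 - F6 - M5 - V7 - 00: 28+19+22+13+3+21 = 106
00 - V2 - Q6 - M5 - V7 - F6 - 00: 28+19+9+3+16+23 = 98
00 - V2 - Q6 - M5 - F6 - V7 - 00: 28+19+9+13+16+21 = 106
00 - V2 - F6 - V7 - Q6 - M5 - 00: 28+18+16+6+9+24 = 101
00 - V2 - F6 - V7 - M5 - Q6 - 00: 28+18+16+3+9+27 = 101
… (46 more)
00 - V7 - Q6 - M5 - V2 - F6 - 00: 21+6+9+14+18+23 = 91  ← best
The minimum is 91.
One optimal route: 00 → V7 → Q6 → M5 → V2 → F6 → 00 (or its reverse).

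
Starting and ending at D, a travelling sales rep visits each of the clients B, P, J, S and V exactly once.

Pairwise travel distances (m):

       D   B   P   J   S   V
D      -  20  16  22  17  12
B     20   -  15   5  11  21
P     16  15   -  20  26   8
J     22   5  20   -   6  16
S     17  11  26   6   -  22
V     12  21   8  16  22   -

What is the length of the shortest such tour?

There are 60 distinct closed tours to check (reversals are equivalent).
D → B → P → J → S → V → D: 20+15+20+6+22+12 = 95
D → B → P → J → V → S → D: 20+15+20+16+22+17 = 110
D → B → P → S → J → V → D: 20+15+26+6+16+12 = 95
D → B → P → S → V → J → D: 20+15+26+22+16+22 = 121
D → B → P → V → J → S → D: 20+15+8+16+6+17 = 82
D → B → P → V → S → J → D: 20+15+8+22+6+22 = 93
D → B → J → P → S → V → D: 20+5+20+26+22+12 = 105
D → B → J → P → V → S → D: 20+5+20+8+22+17 = 92
D → B → J → S → P → V → D: 20+5+6+26+8+12 = 77
D → B → J → S → V → P → D: 20+5+6+22+8+16 = 77
D → B → J → V → P → S → D: 20+5+16+8+26+17 = 92
D → B → J → V → S → P → D: 20+5+16+22+26+16 = 105
D → B → S → P → J → V → D: 20+11+26+20+16+12 = 105
D → B → S → P → V → J → D: 20+11+26+8+16+22 = 103
… (46 more)
D → S → J → B → P → V → D: 17+6+5+15+8+12 = 63  ← best
The minimum is 63.
One optimal route: D → S → J → B → P → V → D (or its reverse).

63 m — the shortest possible round trip.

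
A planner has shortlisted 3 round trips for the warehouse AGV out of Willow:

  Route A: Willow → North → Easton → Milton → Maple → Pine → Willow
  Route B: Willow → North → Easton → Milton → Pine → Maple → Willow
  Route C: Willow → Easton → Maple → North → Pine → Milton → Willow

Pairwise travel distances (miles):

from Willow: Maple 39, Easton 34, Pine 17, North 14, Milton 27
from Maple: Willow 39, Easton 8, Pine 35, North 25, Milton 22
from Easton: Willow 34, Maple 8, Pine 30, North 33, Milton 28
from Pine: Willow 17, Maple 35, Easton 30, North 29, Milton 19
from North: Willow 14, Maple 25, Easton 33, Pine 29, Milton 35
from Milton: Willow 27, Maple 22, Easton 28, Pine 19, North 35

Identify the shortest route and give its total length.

Shortest is Route C, total 142 miles.

Route A: 14 + 33 + 28 + 22 + 35 + 17 = 149
Route B: 14 + 33 + 28 + 19 + 35 + 39 = 168
Route C: 34 + 8 + 25 + 29 + 19 + 27 = 142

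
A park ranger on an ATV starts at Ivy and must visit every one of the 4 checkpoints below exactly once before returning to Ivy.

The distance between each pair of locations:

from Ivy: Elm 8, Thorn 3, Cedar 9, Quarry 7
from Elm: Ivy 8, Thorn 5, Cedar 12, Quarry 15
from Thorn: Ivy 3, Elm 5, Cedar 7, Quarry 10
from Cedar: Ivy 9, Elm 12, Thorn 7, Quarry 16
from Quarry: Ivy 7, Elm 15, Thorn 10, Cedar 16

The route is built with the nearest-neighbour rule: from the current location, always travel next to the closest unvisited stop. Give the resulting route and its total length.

43 along Ivy → Thorn → Elm → Cedar → Quarry → Ivy.

From Ivy: distances to unvisited — Thorn=3, Quarry=7, Elm=8, Cedar=9. Nearest is Thorn (3).
From Thorn: distances to unvisited — Elm=5, Cedar=7, Quarry=10. Nearest is Elm (5).
From Elm: distances to unvisited — Cedar=12, Quarry=15. Nearest is Cedar (12).
From Cedar: distances to unvisited — Quarry=16. Nearest is Quarry (16).
Return Quarry→Ivy: 7.
Total = 3 + 5 + 12 + 16 + 7 = 43.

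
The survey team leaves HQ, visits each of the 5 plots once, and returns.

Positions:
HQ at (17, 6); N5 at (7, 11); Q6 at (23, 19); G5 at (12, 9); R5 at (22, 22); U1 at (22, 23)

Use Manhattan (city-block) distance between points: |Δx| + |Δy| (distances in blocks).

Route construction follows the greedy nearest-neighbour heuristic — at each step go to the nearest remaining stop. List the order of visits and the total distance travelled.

At HQ the remaining stops are G5 8, N5 15, Q6 19, R5 21, U1 22; go to G5.
At G5 the remaining stops are N5 7, Q6 21, R5 23, U1 24; go to N5.
At N5 the remaining stops are Q6 24, R5 26, U1 27; go to Q6.
At Q6 the remaining stops are R5 4, U1 5; go to R5.
At R5 the remaining stops are U1 1; go to U1.
Return U1→HQ: 22.
Total = 8 + 7 + 24 + 4 + 1 + 22 = 66.

Nearest-neighbour total = 66 blocks; route HQ → G5 → N5 → Q6 → R5 → U1 → HQ.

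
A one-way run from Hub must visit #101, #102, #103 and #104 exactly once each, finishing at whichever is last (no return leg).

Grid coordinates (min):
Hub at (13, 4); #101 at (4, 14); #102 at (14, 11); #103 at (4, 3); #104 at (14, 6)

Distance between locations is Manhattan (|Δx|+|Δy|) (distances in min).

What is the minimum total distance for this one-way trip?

There are 4! = 24 possible orderings.
Hub → #101 → #102 → #103 → #104: 19+13+18+13 = 63
Hub → #101 → #102 → #104 → #103: 19+13+5+13 = 50
Hub → #101 → #103 → #102 → #104: 19+11+18+5 = 53
Hub → #101 → #103 → #104 → #102: 19+11+13+5 = 48
Hub → #101 → #104 → #102 → #103: 19+18+5+18 = 60
Hub → #101 → #104 → #103 → #102: 19+18+13+18 = 68
Hub → #102 → #101 → #103 → #104: 8+13+11+13 = 45
Hub → #102 → #101 → #104 → #103: 8+13+18+13 = 52
Hub → #102 → #103 → #101 → #104: 8+18+11+18 = 55
Hub → #102 → #103 → #104 → #101: 8+18+13+18 = 57
Hub → #102 → #104 → #101 → #103: 8+5+18+11 = 42
Hub → #102 → #104 → #103 → #101: 8+5+13+11 = 37
Hub → #103 → #101 → #102 → #104: 10+11+13+5 = 39
Hub → #103 → #101 → #104 → #102: 10+11+18+5 = 44
… (10 more)
Hub → #104 → #102 → #101 → #103: 3+5+13+11 = 32  ← best
The minimum is 32.
One shortest path: Hub → #104 → #102 → #101 → #103.

Minimum one-way distance = 32 min.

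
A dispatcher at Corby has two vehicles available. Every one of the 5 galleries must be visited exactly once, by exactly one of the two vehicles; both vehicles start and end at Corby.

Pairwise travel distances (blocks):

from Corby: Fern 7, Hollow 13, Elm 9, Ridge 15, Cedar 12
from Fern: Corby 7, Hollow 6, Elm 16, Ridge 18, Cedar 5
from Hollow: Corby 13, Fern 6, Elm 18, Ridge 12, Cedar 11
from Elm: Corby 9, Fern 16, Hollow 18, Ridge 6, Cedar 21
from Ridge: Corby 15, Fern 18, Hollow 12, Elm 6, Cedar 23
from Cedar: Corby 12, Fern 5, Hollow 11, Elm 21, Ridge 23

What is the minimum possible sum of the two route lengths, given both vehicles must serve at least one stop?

There are 2^4 − 1 = 15 ways to divide the 5 stops into two non-empty groups. For each, the best each vehicle can do is its own shortest tour through its group:
  {Fern} + {Hollow, Elm, Ridge, Cedar}: 14 + 50 = 64
  {Hollow} + {Fern, Elm, Ridge, Cedar}: 26 + 50 = 76
  {Fern, Hollow} + {Elm, Ridge, Cedar}: 26 + 50 = 76
  {Elm} + {Fern, Hollow, Ridge, Cedar}: 18 + 50 = 68
  {Fern, Elm} + {Hollow, Ridge, Cedar}: 32 + 50 = 82
  {Hollow, Elm} + {Fern, Ridge, Cedar}: 40 + 50 = 90
  … (15 splits in total)
Best: vehicle 1 Corby → Fern → Corby = 14; vehicle 2 Corby → Elm → Ridge → Hollow → Cedar → Corby = 50; combined 64.

Minimum combined distance: 64 blocks.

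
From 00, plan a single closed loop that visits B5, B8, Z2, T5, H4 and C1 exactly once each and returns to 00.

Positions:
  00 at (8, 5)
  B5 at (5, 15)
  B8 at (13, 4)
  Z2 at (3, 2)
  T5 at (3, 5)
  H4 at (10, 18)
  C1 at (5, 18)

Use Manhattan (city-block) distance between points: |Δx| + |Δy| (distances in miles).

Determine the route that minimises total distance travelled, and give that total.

Minimum total distance: 54 miles.

There are 360 distinct closed tours to check (reversals are equivalent).
00-B5-B8-Z2-T5-H4-C1-00: 13+19+12+3+20+5+16 = 88
00-B5-B8-Z2-T5-C1-H4-00: 13+19+12+3+15+5+15 = 82
00-B5-B8-Z2-H4-T5-C1-00: 13+19+12+23+20+15+16 = 118
00-B5-B8-Z2-H4-C1-T5-00: 13+19+12+23+5+15+5 = 92
00-B5-B8-Z2-C1-T5-H4-00: 13+19+12+18+15+20+15 = 112
00-B5-B8-Z2-C1-H4-T5-00: 13+19+12+18+5+20+5 = 92
00-B5-B8-T5-Z2-H4-C1-00: 13+19+11+3+23+5+16 = 90
00-B5-B8-T5-Z2-C1-H4-00: 13+19+11+3+18+5+15 = 84
… (352 more)
00-B8-H4-C1-B5-Z2-T5-00: 6+17+5+3+15+3+5 = 54  ← best
The minimum is 54.
One optimal route: 00 → B8 → H4 → C1 → B5 → Z2 → T5 → 00 (or its reverse).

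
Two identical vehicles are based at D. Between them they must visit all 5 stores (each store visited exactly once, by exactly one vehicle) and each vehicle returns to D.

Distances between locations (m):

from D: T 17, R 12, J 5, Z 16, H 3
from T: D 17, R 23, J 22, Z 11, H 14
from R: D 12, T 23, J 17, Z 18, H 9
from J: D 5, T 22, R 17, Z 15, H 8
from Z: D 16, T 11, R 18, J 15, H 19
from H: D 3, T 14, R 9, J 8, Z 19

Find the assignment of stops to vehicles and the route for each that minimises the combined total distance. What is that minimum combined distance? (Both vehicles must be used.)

Minimum combined distance: 68 m.

Check every non-empty split of the stops between the two vehicles; for each half take its own optimal tour:
  {T} + {R, J, Z, H}: 34 + 50 = 84
  {R} + {T, J, Z, H}: 24 + 48 = 72
  {T, R} + {J, Z, H}: 52 + 42 = 94
  {J} + {T, R, Z, H}: 10 + 58 = 68
  {T, J} + {R, Z, H}: 44 + 46 = 90
  {R, J} + {T, Z, H}: 34 + 44 = 78
  … (15 splits in total)
Best: vehicle 1 D → J → D = 10; vehicle 2 D → T → Z → R → H → D = 58; combined 68.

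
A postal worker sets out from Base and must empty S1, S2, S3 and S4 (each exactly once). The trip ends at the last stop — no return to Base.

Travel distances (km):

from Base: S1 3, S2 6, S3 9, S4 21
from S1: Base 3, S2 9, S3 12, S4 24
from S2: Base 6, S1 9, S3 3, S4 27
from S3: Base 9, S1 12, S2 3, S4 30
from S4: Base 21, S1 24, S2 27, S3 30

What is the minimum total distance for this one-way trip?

There are 4! = 24 possible orderings.
Base→S1→S2→S3→S4: 3+9+3+30 = 45
Base→S1→S2→S4→S3: 3+9+27+30 = 69
Base→S1→S3→S2→S4: 3+12+3+27 = 45
Base→S1→S3→S4→S2: 3+12+30+27 = 72
Base→S1→S4→S2→S3: 3+24+27+3 = 57
Base→S1→S4→S3→S2: 3+24+30+3 = 60
Base→S2→S1→S3→S4: 6+9+12+30 = 57
Base→S2→S1→S4→S3: 6+9+24+30 = 69
Base→S2→S3→S1→S4: 6+3+12+24 = 45
Base→S2→S3→S4→S1: 6+3+30+24 = 63
Base→S2→S4→S1→S3: 6+27+24+12 = 69
Base→S2→S4→S3→S1: 6+27+30+12 = 75
Base→S3→S1→S2→S4: 9+12+9+27 = 57
Base→S3→S1→S4→S2: 9+12+24+27 = 72
… (10 more)
The minimum is 45.
One shortest path: Base → S1 → S2 → S3 → S4.

Minimum one-way distance = 45 km.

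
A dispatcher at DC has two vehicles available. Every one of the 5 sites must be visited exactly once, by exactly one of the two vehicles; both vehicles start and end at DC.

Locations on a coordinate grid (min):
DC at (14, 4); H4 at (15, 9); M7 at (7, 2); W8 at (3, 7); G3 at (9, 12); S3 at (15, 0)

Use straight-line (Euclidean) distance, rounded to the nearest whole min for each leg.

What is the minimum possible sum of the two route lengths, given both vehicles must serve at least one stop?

41 min — the smallest possible combined total.

There are 2^4 − 1 = 15 ways to divide the 5 stops into two non-empty groups. For each, the best each vehicle can do is its own shortest tour through its group:
  {H4} + {M7, W8, G3, S3}: 10 + 35 = 45
  {M7} + {H4, W8, G3, S3}: 14 + 38 = 52
  {H4, M7} + {W8, G3, S3}: 23 + 35 = 58
  {W8} + {H4, M7, G3, S3}: 22 + 34 = 56
  {H4, W8} + {M7, G3, S3}: 28 + 31 = 59
  {M7, W8} + {H4, G3, S3}: 24 + 29 = 53
  … (15 splits in total)
  {H4, M7, W8, G3} + {S3}: 33 + 8 = 41  ← best
Best: vehicle 1 DC → H4 → G3 → W8 → M7 → DC = 33; vehicle 2 DC → S3 → DC = 8; combined 41.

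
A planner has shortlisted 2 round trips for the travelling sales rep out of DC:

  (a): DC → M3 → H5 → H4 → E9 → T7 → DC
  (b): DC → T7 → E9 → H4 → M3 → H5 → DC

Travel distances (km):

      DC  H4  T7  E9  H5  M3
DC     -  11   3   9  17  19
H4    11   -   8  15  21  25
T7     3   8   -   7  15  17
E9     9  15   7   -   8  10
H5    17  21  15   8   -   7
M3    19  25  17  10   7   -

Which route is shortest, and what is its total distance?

(a): 19 + 7 + 21 + 15 + 7 + 3 = 72
(b): 3 + 7 + 15 + 25 + 7 + 17 = 74

72 km — (a) is the shortest.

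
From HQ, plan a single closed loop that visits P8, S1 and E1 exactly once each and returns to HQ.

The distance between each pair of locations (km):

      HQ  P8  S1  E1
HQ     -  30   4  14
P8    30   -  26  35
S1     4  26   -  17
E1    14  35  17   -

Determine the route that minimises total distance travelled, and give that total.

There are 3 distinct closed tours to check (reversals are equivalent).
HQ - P8 - S1 - E1 - HQ: 30+26+17+14 = 87
HQ - P8 - E1 - S1 - HQ: 30+35+17+4 = 86
HQ - S1 - P8 - E1 - HQ: 4+26+35+14 = 79
The minimum is 79.
One optimal route: HQ → S1 → P8 → E1 → HQ (or its reverse).

79 km — the shortest possible round trip.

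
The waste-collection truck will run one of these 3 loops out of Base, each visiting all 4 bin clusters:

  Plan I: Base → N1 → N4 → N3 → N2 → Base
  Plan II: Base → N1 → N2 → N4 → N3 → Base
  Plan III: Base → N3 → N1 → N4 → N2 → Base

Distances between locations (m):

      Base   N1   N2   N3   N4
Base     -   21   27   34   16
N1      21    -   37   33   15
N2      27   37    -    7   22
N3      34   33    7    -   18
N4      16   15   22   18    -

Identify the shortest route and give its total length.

Shortest is Plan I, total 88 m.

Plan I: 21 + 15 + 18 + 7 + 27 = 88
Plan II: 21 + 37 + 22 + 18 + 34 = 132
Plan III: 34 + 33 + 15 + 22 + 27 = 131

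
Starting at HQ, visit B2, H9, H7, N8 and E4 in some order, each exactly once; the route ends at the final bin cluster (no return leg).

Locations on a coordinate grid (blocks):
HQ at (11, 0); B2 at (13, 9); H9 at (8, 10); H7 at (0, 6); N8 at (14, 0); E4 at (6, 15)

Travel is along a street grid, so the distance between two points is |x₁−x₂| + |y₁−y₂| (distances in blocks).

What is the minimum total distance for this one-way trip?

There are 5! = 120 possible orderings.
HQ - B2 - H9 - H7 - N8 - E4: 11+6+12+20+23 = 72
HQ - B2 - H9 - H7 - E4 - N8: 11+6+12+15+23 = 67
HQ - B2 - H9 - N8 - H7 - E4: 11+6+16+20+15 = 68
HQ - B2 - H9 - N8 - E4 - H7: 11+6+16+23+15 = 71
HQ - B2 - H9 - E4 - H7 - N8: 11+6+7+15+20 = 59
HQ - B2 - H9 - E4 - N8 - H7: 11+6+7+23+20 = 67
HQ - B2 - H7 - H9 - N8 - E4: 11+16+12+16+23 = 78
HQ - B2 - H7 - H9 - E4 - N8: 11+16+12+7+23 = 69
HQ - B2 - H7 - N8 - H9 - E4: 11+16+20+16+7 = 70
HQ - B2 - H7 - N8 - E4 - H9: 11+16+20+23+7 = 77
HQ - B2 - H7 - E4 - H9 - N8: 11+16+15+7+16 = 65
HQ - B2 - H7 - E4 - N8 - H9: 11+16+15+23+16 = 81
HQ - B2 - N8 - H9 - H7 - E4: 11+10+16+12+15 = 64
HQ - B2 - N8 - H9 - E4 - H7: 11+10+16+7+15 = 59
… (106 more)
HQ - N8 - B2 - H9 - E4 - H7: 3+10+6+7+15 = 41  ← best
The minimum is 41.
One shortest path: HQ → N8 → B2 → H9 → E4 → H7.

Shortest open route: 41 blocks.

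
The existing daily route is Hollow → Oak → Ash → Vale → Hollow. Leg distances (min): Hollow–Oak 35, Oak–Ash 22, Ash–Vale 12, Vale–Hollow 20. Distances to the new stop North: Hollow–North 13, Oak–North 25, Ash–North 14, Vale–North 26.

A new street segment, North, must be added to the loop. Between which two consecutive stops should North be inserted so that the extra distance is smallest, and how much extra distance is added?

Adding 3 min by placing North on the Hollow–Oak leg.

Insertion cost between consecutive stops i–j is d(i,North) + d(North,j) − d(i,j):
  between Hollow and Oak: 13 + 25 − 35 = 3
  between Oak and Ash: 25 + 14 − 22 = 17
  between Ash and Vale: 14 + 26 − 12 = 28
  between Vale and Hollow: 26 + 13 − 20 = 19
Cheapest insertion is between Hollow and Oak, adding 3.
New total = 89 + 3 = 92.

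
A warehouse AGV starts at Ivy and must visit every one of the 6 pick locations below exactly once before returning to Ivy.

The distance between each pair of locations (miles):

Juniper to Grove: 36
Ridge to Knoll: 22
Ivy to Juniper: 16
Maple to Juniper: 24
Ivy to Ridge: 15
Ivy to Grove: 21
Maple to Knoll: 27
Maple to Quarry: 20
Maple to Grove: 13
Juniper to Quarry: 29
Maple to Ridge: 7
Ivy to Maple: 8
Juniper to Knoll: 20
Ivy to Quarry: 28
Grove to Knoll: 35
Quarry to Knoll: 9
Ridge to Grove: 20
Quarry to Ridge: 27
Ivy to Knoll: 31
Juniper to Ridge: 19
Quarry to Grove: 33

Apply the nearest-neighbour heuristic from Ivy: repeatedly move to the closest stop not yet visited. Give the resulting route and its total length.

Ivy → [Maple:8 / Ridge:15 / Juniper:16 / Grove:21 / Quarry:28 / Knoll:31] → Maple (8)
Maple → [Ridge:7 / Grove:13 / Quarry:20 / Juniper:24 / Knoll:27] → Ridge (7)
Ridge → [Juniper:19 / Grove:20 / Knoll:22 / Quarry:27] → Juniper (19)
Juniper → [Knoll:20 / Quarry:29 / Grove:36] → Knoll (20)
Knoll → [Quarry:9 / Grove:35] → Quarry (9)
Quarry → [Grove:33] → Grove (33)
Return Grove→Ivy: 21.
Total = 8 + 7 + 19 + 20 + 9 + 33 + 21 = 117.

Total distance 117 miles via the nearest-neighbour route Ivy → Maple → Ridge → Juniper → Knoll → Quarry → Grove → Ivy.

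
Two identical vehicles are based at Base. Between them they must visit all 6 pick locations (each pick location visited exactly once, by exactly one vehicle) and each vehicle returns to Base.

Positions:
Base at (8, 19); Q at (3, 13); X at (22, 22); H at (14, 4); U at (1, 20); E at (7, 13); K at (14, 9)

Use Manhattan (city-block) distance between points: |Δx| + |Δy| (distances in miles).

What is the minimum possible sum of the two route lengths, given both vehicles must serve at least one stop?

Try each way of splitting the stops between the two vehicles (each non-empty) and, for each split, find the best tour for each vehicle:
  {Q} + {X, H, U, E, K}: 22 + 80 = 102
  {X} + {Q, H, U, E, K}: 34 + 58 = 92
  {Q, X} + {H, U, E, K}: 56 + 58 = 114
  {H} + {Q, X, U, E, K}: 42 + 70 = 112
  {Q, H} + {X, U, E, K}: 52 + 70 = 122
  {X, H} + {Q, U, E, K}: 64 + 48 = 112
  … (31 splits in total)
  {U} + {Q, X, H, E, K}: 16 + 74 = 90  ← best
Best: vehicle 1 Base → U → Base = 16; vehicle 2 Base → Q → E → H → K → X → Base = 74; combined 90.

90 miles — the smallest possible combined total.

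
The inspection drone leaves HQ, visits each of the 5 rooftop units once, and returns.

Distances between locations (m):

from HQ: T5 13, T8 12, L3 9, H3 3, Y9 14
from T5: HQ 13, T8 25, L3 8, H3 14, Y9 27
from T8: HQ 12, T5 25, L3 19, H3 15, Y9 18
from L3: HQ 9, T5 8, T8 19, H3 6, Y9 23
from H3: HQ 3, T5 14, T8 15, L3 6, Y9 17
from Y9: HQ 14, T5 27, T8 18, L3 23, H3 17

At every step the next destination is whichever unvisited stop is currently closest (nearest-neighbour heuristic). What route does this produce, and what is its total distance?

At HQ the remaining stops are H3 3, L3 9, T8 12, T5 13, Y9 14; go to H3.
At H3 the remaining stops are L3 6, T5 14, T8 15, Y9 17; go to L3.
At L3 the remaining stops are T5 8, T8 19, Y9 23; go to T5.
At T5 the remaining stops are T8 25, Y9 27; go to T8.
At T8 the remaining stops are Y9 18; go to Y9.
Return Y9→HQ: 14.
Total = 3 + 6 + 8 + 25 + 18 + 14 = 74.

Total distance 74 m via the nearest-neighbour route HQ → H3 → L3 → T5 → T8 → Y9 → HQ.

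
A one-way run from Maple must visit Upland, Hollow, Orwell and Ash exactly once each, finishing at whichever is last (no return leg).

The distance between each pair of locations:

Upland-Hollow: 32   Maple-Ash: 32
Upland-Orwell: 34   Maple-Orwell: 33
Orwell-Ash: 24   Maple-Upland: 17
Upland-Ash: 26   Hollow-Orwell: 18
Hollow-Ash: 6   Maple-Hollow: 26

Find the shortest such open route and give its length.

67 — the minimum one-way total.

There are 4! = 24 possible orderings.
Maple → Upland → Hollow → Orwell → Ash: 17+32+18+24 = 91
Maple → Upland → Hollow → Ash → Orwell: 17+32+6+24 = 79
Maple → Upland → Orwell → Hollow → Ash: 17+34+18+6 = 75
Maple → Upland → Orwell → Ash → Hollow: 17+34+24+6 = 81
Maple → Upland → Ash → Hollow → Orwell: 17+26+6+18 = 67
Maple → Upland → Ash → Orwell → Hollow: 17+26+24+18 = 85
Maple → Hollow → Upland → Orwell → Ash: 26+32+34+24 = 116
Maple → Hollow → Upland → Ash → Orwell: 26+32+26+24 = 108
Maple → Hollow → Orwell → Upland → Ash: 26+18+34+26 = 104
Maple → Hollow → Orwell → Ash → Upland: 26+18+24+26 = 94
Maple → Hollow → Ash → Upland → Orwell: 26+6+26+34 = 92
Maple → Hollow → Ash → Orwell → Upland: 26+6+24+34 = 90
Maple → Orwell → Upland → Hollow → Ash: 33+34+32+6 = 105
Maple → Orwell → Upland → Ash → Hollow: 33+34+26+6 = 99
… (10 more)
The minimum is 67.
One shortest path: Maple → Upland → Ash → Hollow → Orwell.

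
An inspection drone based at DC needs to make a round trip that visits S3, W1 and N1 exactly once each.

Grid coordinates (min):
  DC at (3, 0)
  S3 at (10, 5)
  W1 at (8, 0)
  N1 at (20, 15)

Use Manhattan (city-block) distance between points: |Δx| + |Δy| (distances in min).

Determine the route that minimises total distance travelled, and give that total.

DC-S3-W1-N1-DC: 12+7+27+32 = 78
DC-S3-N1-W1-DC: 12+20+27+5 = 64
DC-W1-S3-N1-DC: 5+7+20+32 = 64
The minimum is 64.
One optimal route: DC → S3 → N1 → W1 → DC (or its reverse).

Shortest round trip = 64 min.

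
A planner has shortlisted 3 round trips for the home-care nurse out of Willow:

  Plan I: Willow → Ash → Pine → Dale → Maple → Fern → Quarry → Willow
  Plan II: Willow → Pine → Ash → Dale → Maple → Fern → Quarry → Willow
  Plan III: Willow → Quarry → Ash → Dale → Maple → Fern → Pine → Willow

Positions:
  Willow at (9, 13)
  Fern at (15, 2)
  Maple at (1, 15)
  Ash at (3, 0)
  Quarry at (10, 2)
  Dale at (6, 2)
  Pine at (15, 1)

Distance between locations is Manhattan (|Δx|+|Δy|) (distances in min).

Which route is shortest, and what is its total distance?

Shortest is Plan III, total 90 min.

Plan I: 19 + 13 + 10 + 18 + 27 + 5 + 12 = 104
Plan II: 18 + 13 + 5 + 18 + 27 + 5 + 12 = 98
Plan III: 12 + 9 + 5 + 18 + 27 + 1 + 18 = 90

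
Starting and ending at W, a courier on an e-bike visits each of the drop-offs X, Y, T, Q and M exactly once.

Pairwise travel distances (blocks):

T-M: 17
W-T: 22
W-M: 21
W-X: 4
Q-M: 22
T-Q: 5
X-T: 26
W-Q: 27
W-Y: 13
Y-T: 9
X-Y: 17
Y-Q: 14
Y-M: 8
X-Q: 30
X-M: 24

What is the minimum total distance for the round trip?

77 blocks — the shortest possible round trip.

W-X-Y-T-Q-M-W: 4+17+9+5+22+21 = 78
W-X-Y-T-M-Q-W: 4+17+9+17+22+27 = 96
W-X-Y-Q-T-M-W: 4+17+14+5+17+21 = 78
W-X-Y-Q-M-T-W: 4+17+14+22+17+22 = 96
W-X-Y-M-T-Q-W: 4+17+8+17+5+27 = 78
W-X-Y-M-Q-T-W: 4+17+8+22+5+22 = 78
W-X-T-Y-Q-M-W: 4+26+9+14+22+21 = 96
W-X-T-Y-M-Q-W: 4+26+9+8+22+27 = 96
W-X-T-Q-Y-M-W: 4+26+5+14+8+21 = 78
W-X-T-Q-M-Y-W: 4+26+5+22+8+13 = 78
W-X-T-M-Y-Q-W: 4+26+17+8+14+27 = 96
W-X-T-M-Q-Y-W: 4+26+17+22+14+13 = 96
W-X-Q-Y-T-M-W: 4+30+14+9+17+21 = 95
W-X-Q-Y-M-T-W: 4+30+14+8+17+22 = 95
… (46 more)
W-X-Q-T-Y-M-W: 4+30+5+9+8+21 = 77  ← best
The minimum is 77.
One optimal route: W → X → Q → T → Y → M → W (or its reverse).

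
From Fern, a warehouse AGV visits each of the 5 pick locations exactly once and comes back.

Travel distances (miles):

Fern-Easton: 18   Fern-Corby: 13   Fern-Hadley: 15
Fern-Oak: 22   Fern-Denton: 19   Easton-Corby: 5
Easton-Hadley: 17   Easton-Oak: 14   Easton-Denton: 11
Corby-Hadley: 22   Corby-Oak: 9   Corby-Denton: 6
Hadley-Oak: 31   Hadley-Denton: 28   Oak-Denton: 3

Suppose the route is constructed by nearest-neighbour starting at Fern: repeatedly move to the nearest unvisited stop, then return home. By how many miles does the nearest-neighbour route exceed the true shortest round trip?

The nearest-neighbour route is 10 miles longer than optimal.

From Fern: Corby=13, Hadley=15, Easton=18, Denton=19, Oak=22 → choose Corby (13).
From Corby: Easton=5, Denton=6, Oak=9, Hadley=22 → choose Easton (5).
From Easton: Denton=11, Oak=14, Hadley=17 → choose Denton (11).
From Denton: Oak=3, Hadley=28 → choose Oak (3).
From Oak: Hadley=31 → choose Hadley (31).
NN route Fern → Corby → Easton → Denton → Oak → Hadley → Fern costs 78.
Optimal: Fern → Corby → Oak → Denton → Easton → Hadley → Fern costs 68 (by enumerating all 60 distinct tours).
Excess = 78 − 68 = 10.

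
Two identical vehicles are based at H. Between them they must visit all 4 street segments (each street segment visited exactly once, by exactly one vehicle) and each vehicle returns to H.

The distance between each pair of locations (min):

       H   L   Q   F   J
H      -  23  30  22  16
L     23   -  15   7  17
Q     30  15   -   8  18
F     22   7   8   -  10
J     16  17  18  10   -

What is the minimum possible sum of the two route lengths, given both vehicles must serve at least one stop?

Minimum combined distance: 100 min.

Try each way of splitting the stops between the two vehicles (each non-empty) and, for each split, find the best tour for each vehicle:
  {L} + {Q, F, J}: 46 + 64 = 110
  {Q} + {L, F, J}: 60 + 56 = 116
  {L, Q} + {F, J}: 68 + 48 = 116
  {F} + {L, Q, J}: 44 + 72 = 116
  {L, F} + {Q, J}: 52 + 64 = 116
  {Q, F} + {L, J}: 60 + 56 = 116
  … (7 splits in total)
  {L, Q, F} + {J}: 68 + 32 = 100  ← best
Best: vehicle 1 H → L → Q → F → H = 68; vehicle 2 H → J → H = 32; combined 100.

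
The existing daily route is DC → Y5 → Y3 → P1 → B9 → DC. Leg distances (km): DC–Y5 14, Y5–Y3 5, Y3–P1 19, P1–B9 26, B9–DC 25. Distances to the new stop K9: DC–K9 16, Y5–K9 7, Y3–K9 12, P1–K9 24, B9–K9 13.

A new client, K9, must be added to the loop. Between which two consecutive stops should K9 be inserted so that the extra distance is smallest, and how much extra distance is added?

Minimum extra distance: 4 km, inserting K9 between B9 and DC.

Insertion cost between consecutive stops i–j is d(i,K9) + d(K9,j) − d(i,j):
  between DC and Y5: 16 + 7 − 14 = 9
  between Y5 and Y3: 7 + 12 − 5 = 14
  between Y3 and P1: 12 + 24 − 19 = 17
  between P1 and B9: 24 + 13 − 26 = 11
  between B9 and DC: 13 + 16 − 25 = 4
Cheapest insertion is between B9 and DC, adding 4.
New total = 89 + 4 = 93.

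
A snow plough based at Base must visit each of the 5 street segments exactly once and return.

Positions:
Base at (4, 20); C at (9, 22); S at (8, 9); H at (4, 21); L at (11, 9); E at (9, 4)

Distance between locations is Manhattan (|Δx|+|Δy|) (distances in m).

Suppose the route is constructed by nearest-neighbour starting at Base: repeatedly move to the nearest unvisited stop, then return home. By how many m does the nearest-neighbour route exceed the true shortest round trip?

Excess over optimum: 2 m.

From Base: H=1, C=7, S=15, L=18, E=21 → choose H (1).
From H: C=6, S=16, L=19, E=22 → choose C (6).
From C: S=14, L=15, E=18 → choose S (14).
From S: L=3, E=6 → choose L (3).
From L: E=7 → choose E (7).
NN route Base → H → C → S → L → E → Base costs 52.
Optimal: Base → S → L → E → C → H → Base costs 50 (by enumerating all 60 distinct tours).
Excess = 52 − 50 = 2.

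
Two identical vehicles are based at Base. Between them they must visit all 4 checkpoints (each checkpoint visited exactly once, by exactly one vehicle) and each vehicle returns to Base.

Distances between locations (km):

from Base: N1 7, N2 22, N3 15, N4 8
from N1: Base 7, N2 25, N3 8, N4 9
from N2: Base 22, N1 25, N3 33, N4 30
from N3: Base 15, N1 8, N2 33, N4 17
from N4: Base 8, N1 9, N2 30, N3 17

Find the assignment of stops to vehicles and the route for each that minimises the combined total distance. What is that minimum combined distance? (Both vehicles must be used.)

Check every non-empty split of the stops between the two vehicles; for each half take its own optimal tour:
  {N1} + {N2, N3, N4}: 14 + 80 = 94
  {N2} + {N1, N3, N4}: 44 + 40 = 84
  {N1, N2} + {N3, N4}: 54 + 40 = 94
  {N3} + {N1, N2, N4}: 30 + 64 = 94
  {N1, N3} + {N2, N4}: 30 + 60 = 90
  {N2, N3} + {N1, N4}: 70 + 24 = 94
  … (7 splits in total)
Best: vehicle 1 Base → N2 → Base = 44; vehicle 2 Base → N1 → N3 → N4 → Base = 40; combined 84.

84 km — the smallest possible combined total.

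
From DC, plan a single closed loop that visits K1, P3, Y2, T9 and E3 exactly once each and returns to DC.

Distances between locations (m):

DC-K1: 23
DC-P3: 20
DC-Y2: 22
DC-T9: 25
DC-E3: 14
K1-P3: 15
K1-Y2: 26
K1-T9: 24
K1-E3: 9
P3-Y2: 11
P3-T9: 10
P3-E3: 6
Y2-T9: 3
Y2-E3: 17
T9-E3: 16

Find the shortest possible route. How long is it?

73 m — the shortest possible round trip.

DC → K1 → P3 → Y2 → T9 → E3 → DC: 23+15+11+3+16+14 = 82
DC → K1 → P3 → Y2 → E3 → T9 → DC: 23+15+11+17+16+25 = 107
DC → K1 → P3 → T9 → Y2 → E3 → DC: 23+15+10+3+17+14 = 82
DC → K1 → P3 → T9 → E3 → Y2 → DC: 23+15+10+16+17+22 = 103
DC → K1 → P3 → E3 → Y2 → T9 → DC: 23+15+6+17+3+25 = 89
DC → K1 → P3 → E3 → T9 → Y2 → DC: 23+15+6+16+3+22 = 85
DC → K1 → Y2 → P3 → T9 → E3 → DC: 23+26+11+10+16+14 = 100
DC → K1 → Y2 → P3 → E3 → T9 → DC: 23+26+11+6+16+25 = 107
DC → K1 → Y2 → T9 → P3 → E3 → DC: 23+26+3+10+6+14 = 82
DC → K1 → Y2 → T9 → E3 → P3 → DC: 23+26+3+16+6+20 = 94
DC → K1 → Y2 → E3 → P3 → T9 → DC: 23+26+17+6+10+25 = 107
DC → K1 → Y2 → E3 → T9 → P3 → DC: 23+26+17+16+10+20 = 112
DC → K1 → T9 → P3 → Y2 → E3 → DC: 23+24+10+11+17+14 = 99
DC → K1 → T9 → P3 → E3 → Y2 → DC: 23+24+10+6+17+22 = 102
… (46 more)
DC → K1 → E3 → P3 → T9 → Y2 → DC: 23+9+6+10+3+22 = 73  ← best
The minimum is 73.
One optimal route: DC → K1 → E3 → P3 → T9 → Y2 → DC (or its reverse).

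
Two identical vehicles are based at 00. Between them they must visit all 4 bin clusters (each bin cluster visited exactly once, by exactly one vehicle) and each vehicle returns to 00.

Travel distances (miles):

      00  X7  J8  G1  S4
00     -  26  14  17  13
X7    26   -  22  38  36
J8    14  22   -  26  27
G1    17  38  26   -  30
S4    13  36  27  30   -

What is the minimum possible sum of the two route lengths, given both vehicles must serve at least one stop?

Minimum combined distance: 117 miles.

Check every non-empty split of the stops between the two vehicles; for each half take its own optimal tour:
  {X7} + {J8, G1, S4}: 52 + 83 = 135
  {J8} + {X7, G1, S4}: 28 + 104 = 132
  {X7, J8} + {G1, S4}: 62 + 60 = 122
  {G1} + {X7, J8, S4}: 34 + 85 = 119
  {X7, G1} + {J8, S4}: 81 + 54 = 135
  {J8, G1} + {X7, S4}: 57 + 75 = 132
  … (7 splits in total)
  {X7, J8, G1} + {S4}: 91 + 26 = 117  ← best
Best: vehicle 1 00 → X7 → J8 → G1 → 00 = 91; vehicle 2 00 → S4 → 00 = 26; combined 117.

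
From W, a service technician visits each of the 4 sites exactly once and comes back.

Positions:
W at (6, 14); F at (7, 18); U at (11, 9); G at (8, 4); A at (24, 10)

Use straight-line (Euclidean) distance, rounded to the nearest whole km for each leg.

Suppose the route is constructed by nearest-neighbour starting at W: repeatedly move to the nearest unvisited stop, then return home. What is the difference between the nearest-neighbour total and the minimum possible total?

3 km longer than the optimal tour.

W: F=4, U=7, G=10, A=18 ⇒ F
F: U=10, G=14, A=19 ⇒ U
U: G=6, A=13 ⇒ G
G: A=17 ⇒ A
NN route W → F → U → G → A → W costs 55.
Optimal: W → F → A → U → G → W costs 52 (by enumerating all 12 distinct tours).
Excess = 55 − 52 = 3.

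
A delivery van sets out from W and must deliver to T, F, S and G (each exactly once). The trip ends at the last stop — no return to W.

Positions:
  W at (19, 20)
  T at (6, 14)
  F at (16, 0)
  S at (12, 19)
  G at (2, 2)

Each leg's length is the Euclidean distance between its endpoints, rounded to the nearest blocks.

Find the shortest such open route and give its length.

Minimum one-way distance = 42 blocks.

There are 4! = 24 possible orderings.
W→T→F→S→G: 14+17+19+20 = 70
W→T→F→G→S: 14+17+14+20 = 65
W→T→S→F→G: 14+8+19+14 = 55
W→T→S→G→F: 14+8+20+14 = 56
W→T→G→F→S: 14+13+14+19 = 60
W→T→G→S→F: 14+13+20+19 = 66
W→F→T→S→G: 20+17+8+20 = 65
W→F→T→G→S: 20+17+13+20 = 70
W→F→S→T→G: 20+19+8+13 = 60
W→F→S→G→T: 20+19+20+13 = 72
W→F→G→T→S: 20+14+13+8 = 55
W→F→G→S→T: 20+14+20+8 = 62
W→S→T→F→G: 7+8+17+14 = 46
W→S→T→G→F: 7+8+13+14 = 42
… (10 more)
The minimum is 42.
One shortest path: W → S → T → G → F.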